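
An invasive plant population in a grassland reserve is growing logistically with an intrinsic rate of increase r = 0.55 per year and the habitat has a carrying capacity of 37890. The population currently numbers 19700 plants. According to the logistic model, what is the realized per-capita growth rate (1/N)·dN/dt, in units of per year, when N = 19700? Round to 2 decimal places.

0.26 per year

(1/N)·dN/dt = r(1 − N/K) = 0.55 × (1 − 19700/37890).
= 0.55 × 0.48007 = 0.26404.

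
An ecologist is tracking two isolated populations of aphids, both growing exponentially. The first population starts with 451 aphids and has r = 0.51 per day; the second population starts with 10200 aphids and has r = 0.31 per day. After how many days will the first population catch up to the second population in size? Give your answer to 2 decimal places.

15.59 days

Set 451·e^(0.51t) = 10200·e^(0.31t).
e^((0.51 − 0.31)t) = 10200/451 → e^(0.2·t) = 22.616.
0.2·t = ln(22.616) = 3.1187, so t = 3.1187/0.2 = 15.593.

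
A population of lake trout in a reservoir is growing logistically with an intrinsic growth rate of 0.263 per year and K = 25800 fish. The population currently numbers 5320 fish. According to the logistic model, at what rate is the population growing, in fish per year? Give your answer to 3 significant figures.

1110 fish per year

dN/dt = rN(1 − N/K) = 0.263 × 5320 × (1 − 5320/25800).
1 − 5320/25800 = 0.7938; dN/dt = 0.263 × 5320 × 0.7938 = 1110.7.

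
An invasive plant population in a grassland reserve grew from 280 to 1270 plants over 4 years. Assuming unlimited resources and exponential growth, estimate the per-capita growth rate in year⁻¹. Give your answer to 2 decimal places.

From N(t) = N₀·e^(rt): e^(r·4) = 1270/280 = 4.5357.
r·4 = ln(4.5357) = 1.512, so r = 1.512/4 = 0.378.

0.38 per year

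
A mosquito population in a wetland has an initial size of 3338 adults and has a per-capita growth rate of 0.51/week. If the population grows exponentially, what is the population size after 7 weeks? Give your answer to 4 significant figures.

N(t) = N₀·e^(rt) = 3338 × e^(0.51×7) = 3338 × e^3.57.
e^3.57 ≈ 35.517, so N ≈ 3338 × 35.517 = 118554.

118600 adults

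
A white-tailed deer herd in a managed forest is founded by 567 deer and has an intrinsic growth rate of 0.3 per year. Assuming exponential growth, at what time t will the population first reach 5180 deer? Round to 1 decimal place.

7.4 years

Set N₀·e^(rt) = 5180: e^(0.3·t) = 5180/567 = 9.1358.
0.3·t = ln(9.1358) = 2.2122, so t = 2.2122/0.3 = 7.374.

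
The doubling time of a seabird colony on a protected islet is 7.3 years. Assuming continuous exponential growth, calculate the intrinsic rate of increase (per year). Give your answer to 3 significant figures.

r = ln(2)/t_d = 0.6931/7.3 = 0.094952.

0.0950 per year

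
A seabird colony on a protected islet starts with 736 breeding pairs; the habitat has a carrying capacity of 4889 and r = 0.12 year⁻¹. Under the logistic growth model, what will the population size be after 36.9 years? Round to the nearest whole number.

4580 breeding pairs

A = (K − N₀)/N₀ = (4889 − 736)/736 = 5.6427.
N(t) = K/(1 + A·e^(−rt)) = 4889/(1 + 5.6427×e^(−0.12×36.9)).
e^(−4.428) = 0.011938; denominator = 1 + 5.6427×0.011938 = 1.0674.
N = 4889/1.0674 = 4580.44.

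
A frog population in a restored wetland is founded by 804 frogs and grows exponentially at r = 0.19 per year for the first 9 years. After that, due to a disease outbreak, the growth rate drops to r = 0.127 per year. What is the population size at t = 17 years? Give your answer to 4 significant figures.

12280 frogs

Phase 1: N(9) = 804·e^(0.19×9) = 804·e^1.71 = 4445.29.
Phase 2 runs for 17 − 9 = 8 years at r = 0.127.
N(17) = 4445.29·e^(0.127×8) = 4445.29·e^1.016 = 12278.4.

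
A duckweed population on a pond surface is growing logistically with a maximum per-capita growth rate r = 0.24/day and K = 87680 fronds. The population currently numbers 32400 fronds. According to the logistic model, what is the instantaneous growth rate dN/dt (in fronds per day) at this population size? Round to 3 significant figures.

4900 fronds per day

dN/dt = rN(1 − N/K) = 0.24 × 32400 × (1 − 32400/87680).
1 − 32400/87680 = 0.63047; dN/dt = 0.24 × 32400 × 0.63047 = 4902.6.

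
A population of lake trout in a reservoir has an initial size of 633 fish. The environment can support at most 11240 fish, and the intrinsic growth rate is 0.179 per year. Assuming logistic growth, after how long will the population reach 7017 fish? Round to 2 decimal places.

18.58 years

A = (K − N₀)/N₀ = (11240 − 633)/633 = 16.757.
Solve 11240/(1 + 16.757·e^(−0.179t)) = 7017: 1 + 16.757·e^(−0.179t) = 1.6018, so e^(−0.179t) = 0.0359154.
−0.179·t = ln(0.0359154) = -3.3266, so t = 3.3266/0.179 = 18.584.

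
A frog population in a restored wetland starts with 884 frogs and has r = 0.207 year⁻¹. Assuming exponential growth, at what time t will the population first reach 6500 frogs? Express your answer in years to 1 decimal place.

9.6 years

Set N₀·e^(rt) = 6500: e^(0.207·t) = 6500/884 = 7.3529.
0.207·t = ln(7.3529) = 1.9951, so t = 1.9951/0.207 = 9.6382.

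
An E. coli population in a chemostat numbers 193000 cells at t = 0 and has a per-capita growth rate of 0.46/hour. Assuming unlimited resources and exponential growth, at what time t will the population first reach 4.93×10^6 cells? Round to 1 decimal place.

Set N₀·e^(rt) = 4.93×10^6: e^(0.46·t) = 4.93×10^6/193000 = 25.544.
0.46·t = ln(25.544) = 3.2404, so t = 3.2404/0.46 = 7.0444.

7.0 hours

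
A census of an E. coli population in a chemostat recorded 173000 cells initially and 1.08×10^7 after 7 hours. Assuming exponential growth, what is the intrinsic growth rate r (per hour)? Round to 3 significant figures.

From N(t) = N₀·e^(rt): e^(r·7) = 1.08×10^7/173000 = 62.428.
r·7 = ln(62.428) = 4.134, so r = 4.134/7 = 0.59057.

0.591 per hour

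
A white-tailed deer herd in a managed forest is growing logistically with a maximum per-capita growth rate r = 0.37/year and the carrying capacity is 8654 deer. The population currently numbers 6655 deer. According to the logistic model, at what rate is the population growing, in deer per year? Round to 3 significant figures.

dN/dt = rN(1 − N/K) = 0.37 × 6655 × (1 − 6655/8654).
1 − 6655/8654 = 0.23099; dN/dt = 0.37 × 6655 × 0.23099 = 568.78.

569 deer per year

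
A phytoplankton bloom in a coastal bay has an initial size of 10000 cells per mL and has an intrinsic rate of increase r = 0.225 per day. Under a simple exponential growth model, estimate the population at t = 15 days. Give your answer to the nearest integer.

292243 cells per mL

N(t) = N₀·e^(rt) = 10000 × e^(0.225×15) = 10000 × e^3.375.
e^3.375 ≈ 29.224, so N ≈ 10000 × 29.224 = 292243.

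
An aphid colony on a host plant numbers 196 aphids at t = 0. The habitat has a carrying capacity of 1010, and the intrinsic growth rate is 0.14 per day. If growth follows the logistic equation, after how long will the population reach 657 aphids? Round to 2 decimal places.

14.61 days

A = (K − N₀)/N₀ = (1010 − 196)/196 = 4.1531.
Solve 1010/(1 + 4.1531·e^(−0.14t)) = 657: 1 + 4.1531·e^(−0.14t) = 1.5373, so e^(−0.14t) = 0.129372.
−0.14·t = ln(0.129372) = -2.0451, so t = 2.0451/0.14 = 14.608.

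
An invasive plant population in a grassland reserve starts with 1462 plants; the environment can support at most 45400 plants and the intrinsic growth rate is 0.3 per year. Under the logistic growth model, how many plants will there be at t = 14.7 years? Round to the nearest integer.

33253 plants

A = (K − N₀)/N₀ = (45400 − 1462)/1462 = 30.053.
N(t) = K/(1 + A·e^(−rt)) = 45400/(1 + 30.053×e^(−0.3×14.7)).
e^(−4.41) = 0.012155; denominator = 1 + 30.053×0.012155 = 1.3653.
N = 45400/1.3653 = 33252.7.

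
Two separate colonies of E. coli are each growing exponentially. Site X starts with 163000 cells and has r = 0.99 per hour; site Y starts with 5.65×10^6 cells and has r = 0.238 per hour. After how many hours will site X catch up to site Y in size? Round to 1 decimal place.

Set 163000·e^(0.99t) = 5.65×10^6·e^(0.238t).
e^((0.99 − 0.238)t) = 5.65×10^6/163000 → e^(0.752·t) = 34.663.
0.752·t = ln(34.663) = 3.5457, so t = 3.5457/0.752 = 4.715.

4.7 hours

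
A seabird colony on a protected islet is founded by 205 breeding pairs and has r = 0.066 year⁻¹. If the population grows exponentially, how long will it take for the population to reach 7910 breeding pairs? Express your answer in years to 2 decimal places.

Set N₀·e^(rt) = 7910: e^(0.066·t) = 7910/205 = 38.585.
0.066·t = ln(38.585) = 3.6529, so t = 3.6529/0.066 = 55.347.

55.35 years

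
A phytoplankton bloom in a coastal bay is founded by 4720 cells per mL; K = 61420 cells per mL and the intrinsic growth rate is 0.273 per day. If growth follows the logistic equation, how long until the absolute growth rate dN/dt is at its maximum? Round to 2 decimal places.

9.11 days

Logistic growth is fastest at N = K/2 = 30710.
A = (K − N₀)/N₀ = 12.013. Set K/(1 + A·e^(−rt)) = K/2 → A·e^(−rt) = 1.
e^(−0.273t) = 1/12.013 = 0.0832451, so t = ln(12.013)/0.273 = 2.486/0.273 = 9.1061.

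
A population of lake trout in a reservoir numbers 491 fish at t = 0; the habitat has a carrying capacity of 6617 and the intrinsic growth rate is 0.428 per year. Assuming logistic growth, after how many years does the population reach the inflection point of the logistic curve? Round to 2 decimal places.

5.90 years

Logistic growth is fastest at N = K/2 = 3308.5.
A = (K − N₀)/N₀ = 12.477. Set K/(1 + A·e^(−rt)) = K/2 → A·e^(−rt) = 1.
e^(−0.428t) = 1/12.477 = 0.0801502, so t = ln(12.477)/0.428 = 2.5239/0.428 = 5.8969.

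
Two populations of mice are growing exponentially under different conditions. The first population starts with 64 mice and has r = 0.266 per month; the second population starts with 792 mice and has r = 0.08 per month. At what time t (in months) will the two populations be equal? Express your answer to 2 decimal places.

Set 64·e^(0.266t) = 792·e^(0.08t).
e^((0.266 − 0.08)t) = 792/64 → e^(0.186·t) = 12.375.
0.186·t = ln(12.375) = 2.5157, so t = 2.5157/0.186 = 13.525.

13.53 months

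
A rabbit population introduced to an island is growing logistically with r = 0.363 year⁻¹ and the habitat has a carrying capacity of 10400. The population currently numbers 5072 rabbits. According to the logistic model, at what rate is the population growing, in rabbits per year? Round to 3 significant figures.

943 rabbits per year

dN/dt = rN(1 − N/K) = 0.363 × 5072 × (1 − 5072/10400).
1 − 5072/10400 = 0.51231; dN/dt = 0.363 × 5072 × 0.51231 = 943.23.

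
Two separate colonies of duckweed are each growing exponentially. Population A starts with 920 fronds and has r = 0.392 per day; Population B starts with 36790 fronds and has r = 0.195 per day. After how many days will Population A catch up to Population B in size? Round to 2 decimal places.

18.72 days

Set 920·e^(0.392t) = 36790·e^(0.195t).
e^((0.392 − 0.195)t) = 36790/920 → e^(0.197·t) = 39.989.
0.197·t = ln(39.989) = 3.6886, so t = 3.6886/0.197 = 18.724.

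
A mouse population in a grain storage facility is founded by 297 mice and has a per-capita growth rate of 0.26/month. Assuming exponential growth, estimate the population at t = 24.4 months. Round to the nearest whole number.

169013 mice

N(t) = N₀·e^(rt) = 297 × e^(0.26×24.4) = 297 × e^6.344.
e^6.344 ≈ 569.07, so N ≈ 297 × 569.07 = 169013.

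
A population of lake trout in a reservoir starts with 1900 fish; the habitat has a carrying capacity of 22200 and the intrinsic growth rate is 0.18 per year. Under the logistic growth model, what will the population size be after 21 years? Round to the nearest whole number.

17848 fish

A = (K − N₀)/N₀ = (22200 − 1900)/1900 = 10.684.
N(t) = K/(1 + A·e^(−rt)) = 22200/(1 + 10.684×e^(−0.18×21)).
e^(−3.78) = 0.022823; denominator = 1 + 10.684×0.022823 = 1.2438.
N = 22200/1.2438 = 17847.9.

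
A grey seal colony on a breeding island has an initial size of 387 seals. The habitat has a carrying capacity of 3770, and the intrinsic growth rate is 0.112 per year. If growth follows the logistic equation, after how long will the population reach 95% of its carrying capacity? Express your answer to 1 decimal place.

A = (K − N₀)/N₀ = (3770 − 387)/387 = 8.7416.
Solve 3770/(1 + 8.7416·e^(−0.112t)) = 3581.5: 1 + 8.7416·e^(−0.112t) = 1.0526, so e^(−0.112t) = 0.00602082.
−0.112·t = ln(0.00602082) = -5.1125, so t = 5.1125/0.112 = 45.648.

45.6 years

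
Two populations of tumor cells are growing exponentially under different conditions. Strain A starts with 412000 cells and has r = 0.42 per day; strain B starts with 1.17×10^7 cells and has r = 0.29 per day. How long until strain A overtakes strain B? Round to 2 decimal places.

25.74 days

Set 412000·e^(0.42t) = 1.17×10^7·e^(0.29t).
e^((0.42 − 0.29)t) = 1.17×10^7/412000 → e^(0.13·t) = 28.398.
0.13·t = ln(28.398) = 3.3463, so t = 3.3463/0.13 = 25.741.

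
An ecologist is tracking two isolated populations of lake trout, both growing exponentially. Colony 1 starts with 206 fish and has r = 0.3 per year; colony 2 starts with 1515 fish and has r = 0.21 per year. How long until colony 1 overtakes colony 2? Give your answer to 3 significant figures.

22.2 years

Set 206·e^(0.3t) = 1515·e^(0.21t).
e^((0.3 − 0.21)t) = 1515/206 → e^(0.09·t) = 7.3544.
0.09·t = ln(7.3544) = 1.9953, so t = 1.9953/0.09 = 22.17.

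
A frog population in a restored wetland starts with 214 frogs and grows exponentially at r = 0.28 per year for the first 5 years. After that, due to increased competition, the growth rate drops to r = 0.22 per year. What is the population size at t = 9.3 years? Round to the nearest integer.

2235 frogs

Phase 1: N(5) = 214·e^(0.28×5) = 214·e^1.4 = 867.813.
Phase 2 runs for 9.3 − 5 = 4.3 years at r = 0.22.
N(9.3) = 867.813·e^(0.22×4.3) = 867.813·e^0.946 = 2234.95.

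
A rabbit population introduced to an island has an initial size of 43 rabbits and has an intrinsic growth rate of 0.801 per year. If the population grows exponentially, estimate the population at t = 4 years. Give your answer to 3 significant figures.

1060 rabbits

N(t) = N₀·e^(rt) = 43 × e^(0.801×4) = 43 × e^3.204.
e^3.204 ≈ 24.631, so N ≈ 43 × 24.631 = 1059.13.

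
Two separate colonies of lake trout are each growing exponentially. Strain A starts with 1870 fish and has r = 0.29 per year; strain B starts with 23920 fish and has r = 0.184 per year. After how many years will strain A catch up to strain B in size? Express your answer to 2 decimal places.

24.05 years

Set 1870·e^(0.29t) = 23920·e^(0.184t).
e^((0.29 − 0.184)t) = 23920/1870 → e^(0.106·t) = 12.791.
0.106·t = ln(12.791) = 2.5488, so t = 2.5488/0.106 = 24.045.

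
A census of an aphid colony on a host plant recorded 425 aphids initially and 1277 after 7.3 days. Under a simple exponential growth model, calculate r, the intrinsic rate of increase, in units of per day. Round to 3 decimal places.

From N(t) = N₀·e^(rt): e^(r·7.3) = 1277/425 = 3.0047.
r·7.3 = ln(3.0047) = 1.1002, so r = 1.1002/7.3 = 0.15071.

0.151 per day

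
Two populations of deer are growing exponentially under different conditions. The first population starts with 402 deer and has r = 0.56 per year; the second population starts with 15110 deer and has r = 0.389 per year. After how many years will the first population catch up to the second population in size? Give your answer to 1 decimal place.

21.2 years

Set 402·e^(0.56t) = 15110·e^(0.389t).
e^((0.56 − 0.389)t) = 15110/402 → e^(0.171·t) = 37.587.
0.171·t = ln(37.587) = 3.6267, so t = 3.6267/0.171 = 21.209.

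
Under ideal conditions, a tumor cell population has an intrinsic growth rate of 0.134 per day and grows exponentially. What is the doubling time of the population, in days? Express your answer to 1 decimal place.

Doubling time t_d = ln(2)/r = 0.6931/0.134 = 5.1727.

5.2 days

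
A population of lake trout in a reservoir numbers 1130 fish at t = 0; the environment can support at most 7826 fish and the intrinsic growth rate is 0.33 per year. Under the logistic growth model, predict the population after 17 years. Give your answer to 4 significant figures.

7660 fish

A = (K − N₀)/N₀ = (7826 − 1130)/1130 = 5.9257.
N(t) = K/(1 + A·e^(−rt)) = 7826/(1 + 5.9257×e^(−0.33×17)).
e^(−5.61) = 0.0036611; denominator = 1 + 5.9257×0.0036611 = 1.0217.
N = 7826/1.0217 = 7659.83.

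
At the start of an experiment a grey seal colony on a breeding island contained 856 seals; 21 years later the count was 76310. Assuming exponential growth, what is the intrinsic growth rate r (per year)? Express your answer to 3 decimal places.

From N(t) = N₀·e^(rt): e^(r·21) = 76310/856 = 89.147.
r·21 = ln(89.147) = 4.4903, so r = 4.4903/21 = 0.21382.

0.214 per year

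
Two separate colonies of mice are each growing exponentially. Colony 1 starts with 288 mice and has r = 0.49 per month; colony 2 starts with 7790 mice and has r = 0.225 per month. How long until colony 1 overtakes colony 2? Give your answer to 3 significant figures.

12.4 months

Set 288·e^(0.49t) = 7790·e^(0.225t).
e^((0.49 − 0.225)t) = 7790/288 → e^(0.265·t) = 27.049.
0.265·t = ln(27.049) = 3.2976, so t = 3.2976/0.265 = 12.444.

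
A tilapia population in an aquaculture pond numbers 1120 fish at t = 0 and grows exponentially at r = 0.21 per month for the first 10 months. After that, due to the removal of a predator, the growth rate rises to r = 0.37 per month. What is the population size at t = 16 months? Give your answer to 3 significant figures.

84200 fish

Phase 1: N(10) = 1120·e^(0.21×10) = 1120·e^2.1 = 9146.11.
Phase 2 runs for 16 − 10 = 6 months at r = 0.37.
N(16) = 9146.11·e^(0.37×6) = 9146.11·e^2.22 = 84211.3.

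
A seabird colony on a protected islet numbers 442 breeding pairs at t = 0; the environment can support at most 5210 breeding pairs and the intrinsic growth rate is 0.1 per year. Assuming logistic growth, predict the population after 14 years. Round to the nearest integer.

A = (K − N₀)/N₀ = (5210 − 442)/442 = 10.787.
N(t) = K/(1 + A·e^(−rt)) = 5210/(1 + 10.787×e^(−0.1×14)).
e^(−1.4) = 0.2466; denominator = 1 + 10.787×0.2466 = 3.6601.
N = 5210/3.6601 = 1423.45.

1423 breeding pairs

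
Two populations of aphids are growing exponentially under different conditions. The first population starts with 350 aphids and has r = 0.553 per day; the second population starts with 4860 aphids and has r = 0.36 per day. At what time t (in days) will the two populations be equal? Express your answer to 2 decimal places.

Set 350·e^(0.553t) = 4860·e^(0.36t).
e^((0.553 − 0.36)t) = 4860/350 → e^(0.193·t) = 13.886.
0.193·t = ln(13.886) = 2.6309, so t = 2.6309/0.193 = 13.631.

13.63 days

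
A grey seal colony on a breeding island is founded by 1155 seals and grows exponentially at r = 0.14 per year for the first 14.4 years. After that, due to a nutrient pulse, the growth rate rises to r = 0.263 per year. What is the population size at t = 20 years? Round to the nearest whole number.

37822 seals

Phase 1: N(14.4) = 1155·e^(0.14×14.4) = 1155·e^2.016 = 8672.01.
Phase 2 runs for 20 − 14.4 = 5.6 years at r = 0.263.
N(20) = 8672.01·e^(0.263×5.6) = 8672.01·e^1.473 = 37822.4.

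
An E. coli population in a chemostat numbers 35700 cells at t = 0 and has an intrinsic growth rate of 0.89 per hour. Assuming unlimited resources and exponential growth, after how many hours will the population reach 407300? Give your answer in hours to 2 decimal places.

2.74 hours

Set N₀·e^(rt) = 407300: e^(0.89·t) = 407300/35700 = 11.409.
0.89·t = ln(11.409) = 2.4344, so t = 2.4344/0.89 = 2.7353.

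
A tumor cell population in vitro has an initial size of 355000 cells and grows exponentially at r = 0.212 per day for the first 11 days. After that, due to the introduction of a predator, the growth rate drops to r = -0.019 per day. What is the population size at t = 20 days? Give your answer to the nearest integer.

Phase 1: N(11) = 355000·e^(0.212×11) = 355000·e^2.332 = 3.655974×10^6.
Phase 2 runs for 20 − 11 = 9 days at r = -0.019.
N(20) = 3.655974×10^6·e^(-0.019×9) = 3.655974×10^6·e^-0.171 = 3.081334×10^6.

3081334 cells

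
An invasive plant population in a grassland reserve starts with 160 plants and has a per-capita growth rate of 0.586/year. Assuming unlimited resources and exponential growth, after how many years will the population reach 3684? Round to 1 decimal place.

5.4 years

Set N₀·e^(rt) = 3684: e^(0.586·t) = 3684/160 = 23.025.
0.586·t = ln(23.025) = 3.1366, so t = 3.1366/0.586 = 5.3525.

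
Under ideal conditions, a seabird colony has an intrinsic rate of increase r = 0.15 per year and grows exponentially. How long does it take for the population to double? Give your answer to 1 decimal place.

Doubling time t_d = ln(2)/r = 0.6931/0.15 = 4.621.

4.6 years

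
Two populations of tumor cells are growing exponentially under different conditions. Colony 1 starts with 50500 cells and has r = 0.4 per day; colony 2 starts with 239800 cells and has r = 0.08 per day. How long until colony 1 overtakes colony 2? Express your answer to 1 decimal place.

Set 50500·e^(0.4t) = 239800·e^(0.08t).
e^((0.4 − 0.08)t) = 239800/50500 → e^(0.32·t) = 4.7485.
0.32·t = ln(4.7485) = 1.5578, so t = 1.5578/0.32 = 4.8682.

4.9 days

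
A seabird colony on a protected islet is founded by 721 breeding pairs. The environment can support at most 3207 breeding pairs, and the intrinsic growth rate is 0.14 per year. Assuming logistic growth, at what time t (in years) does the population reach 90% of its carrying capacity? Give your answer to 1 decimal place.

24.5 years

A = (K − N₀)/N₀ = (3207 − 721)/721 = 3.448.
Solve 3207/(1 + 3.448·e^(−0.14t)) = 2886.3: 1 + 3.448·e^(−0.14t) = 1.1111, so e^(−0.14t) = 0.0322249.
−0.14·t = ln(0.0322249) = -3.435, so t = 3.435/0.14 = 24.536.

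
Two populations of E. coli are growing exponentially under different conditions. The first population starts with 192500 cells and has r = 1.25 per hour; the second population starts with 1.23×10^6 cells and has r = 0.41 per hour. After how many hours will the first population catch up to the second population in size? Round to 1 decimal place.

Set 192500·e^(1.25t) = 1.23×10^6·e^(0.41t).
e^((1.25 − 0.41)t) = 1.23×10^6/192500 → e^(0.84·t) = 6.3896.
0.84·t = ln(6.3896) = 1.8547, so t = 1.8547/0.84 = 2.2079.

2.2 hours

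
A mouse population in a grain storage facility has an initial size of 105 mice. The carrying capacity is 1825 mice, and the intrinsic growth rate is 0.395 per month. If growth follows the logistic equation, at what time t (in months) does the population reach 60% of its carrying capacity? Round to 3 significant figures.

8.11 months

A = (K − N₀)/N₀ = (1825 − 105)/105 = 16.381.
Solve 1825/(1 + 16.381·e^(−0.395t)) = 1095: 1 + 16.381·e^(−0.395t) = 1.6667, so e^(−0.395t) = 0.0406977.
−0.395·t = ln(0.0406977) = -3.2016, so t = 3.2016/0.395 = 8.1053.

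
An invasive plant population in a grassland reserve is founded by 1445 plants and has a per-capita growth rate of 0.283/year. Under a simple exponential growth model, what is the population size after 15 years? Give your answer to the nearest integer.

100797 plants

N(t) = N₀·e^(rt) = 1445 × e^(0.283×15) = 1445 × e^4.245.
e^4.245 ≈ 69.756, so N ≈ 1445 × 69.756 = 100797.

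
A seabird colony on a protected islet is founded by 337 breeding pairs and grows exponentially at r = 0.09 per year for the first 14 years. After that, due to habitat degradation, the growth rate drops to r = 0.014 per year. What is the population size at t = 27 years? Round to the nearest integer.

1425 breeding pairs

Phase 1: N(14) = 337·e^(0.09×14) = 337·e^1.26 = 1188.07.
Phase 2 runs for 27 − 14 = 13 years at r = 0.014.
N(27) = 1188.07·e^(0.014×13) = 1188.07·e^0.182 = 1425.22.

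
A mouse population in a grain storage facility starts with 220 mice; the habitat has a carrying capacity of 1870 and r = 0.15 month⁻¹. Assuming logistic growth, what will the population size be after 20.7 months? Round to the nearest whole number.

A = (K − N₀)/N₀ = (1870 − 220)/220 = 7.5.
N(t) = K/(1 + A·e^(−rt)) = 1870/(1 + 7.5×e^(−0.15×20.7)).
e^(−3.105) = 0.044825; denominator = 1 + 7.5×0.044825 = 1.3362.
N = 1870/1.3362 = 1399.51.

1400 mice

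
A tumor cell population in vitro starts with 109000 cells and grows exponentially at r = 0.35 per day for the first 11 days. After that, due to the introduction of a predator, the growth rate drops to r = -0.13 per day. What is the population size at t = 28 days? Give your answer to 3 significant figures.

562000 cells

Phase 1: N(11) = 109000·e^(0.35×11) = 109000·e^3.85 = 5.122244×10^6.
Phase 2 runs for 28 − 11 = 17 days at r = -0.13.
N(28) = 5.122244×10^6·e^(-0.13×17) = 5.122244×10^6·e^-2.21 = 561913.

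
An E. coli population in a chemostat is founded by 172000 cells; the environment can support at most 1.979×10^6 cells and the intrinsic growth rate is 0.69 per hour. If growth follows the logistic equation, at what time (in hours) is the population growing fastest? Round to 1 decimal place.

3.4 hours

Logistic growth is fastest at N = K/2 = 989500.
A = (K − N₀)/N₀ = 10.506. Set K/(1 + A·e^(−rt)) = K/2 → A·e^(−rt) = 1.
e^(−0.69t) = 1/10.506 = 0.0951854, so t = ln(10.506)/0.69 = 2.3519/0.69 = 3.4086.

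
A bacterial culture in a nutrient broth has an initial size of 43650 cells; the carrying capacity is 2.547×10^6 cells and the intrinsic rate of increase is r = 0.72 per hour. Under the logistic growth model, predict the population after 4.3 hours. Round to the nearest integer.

708691 cells

A = (K − N₀)/N₀ = (2.547×10^6 − 43650)/43650 = 57.351.
N(t) = K/(1 + A·e^(−rt)) = 2.547×10^6/(1 + 57.351×e^(−0.72×4.3)).
e^(−3.096) = 0.04523; denominator = 1 + 57.351×0.04523 = 3.594.
N = 2.547×10^6/3.594 = 708691.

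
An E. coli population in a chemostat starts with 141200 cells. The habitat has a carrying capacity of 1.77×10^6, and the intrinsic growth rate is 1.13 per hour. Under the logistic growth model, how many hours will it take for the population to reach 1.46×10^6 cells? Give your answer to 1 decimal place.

3.5 hours

A = (K − N₀)/N₀ = (1.77×10^6 − 141200)/141200 = 11.535.
Solve 1.77×10^6/(1 + 11.535·e^(−1.13t)) = 1.46×10^6: 1 + 11.535·e^(−1.13t) = 1.2123, so e^(−1.13t) = 0.0184067.
−1.13·t = ln(0.0184067) = -3.995, so t = 3.995/1.13 = 3.5354.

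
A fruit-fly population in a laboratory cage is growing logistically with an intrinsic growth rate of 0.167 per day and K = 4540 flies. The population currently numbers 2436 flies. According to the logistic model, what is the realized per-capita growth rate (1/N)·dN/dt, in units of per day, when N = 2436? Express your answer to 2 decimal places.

0.08 per day

(1/N)·dN/dt = r(1 − N/K) = 0.167 × (1 − 2436/4540).
= 0.167 × 0.46344 = 0.077394.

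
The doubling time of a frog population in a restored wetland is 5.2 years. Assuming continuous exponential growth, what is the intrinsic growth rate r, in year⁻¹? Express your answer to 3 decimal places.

r = ln(2)/t_d = 0.6931/5.2 = 0.1333.

0.133 per year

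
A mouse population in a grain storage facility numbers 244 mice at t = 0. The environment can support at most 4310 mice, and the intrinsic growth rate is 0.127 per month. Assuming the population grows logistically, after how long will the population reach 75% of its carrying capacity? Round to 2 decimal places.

A = (K − N₀)/N₀ = (4310 − 244)/244 = 16.664.
Solve 4310/(1 + 16.664·e^(−0.127t)) = 3232.5: 1 + 16.664·e^(−0.127t) = 1.3333, so e^(−0.127t) = 0.0200033.
−0.127·t = ln(0.0200033) = -3.9119, so t = 3.9119/0.127 = 30.802.

30.80 months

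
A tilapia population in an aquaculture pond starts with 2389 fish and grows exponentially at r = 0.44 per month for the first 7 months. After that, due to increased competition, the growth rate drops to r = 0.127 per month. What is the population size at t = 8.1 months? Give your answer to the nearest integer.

Phase 1: N(7) = 2389·e^(0.44×7) = 2389·e^3.08 = 51980.8.
Phase 2 runs for 8.1 − 7 = 1.1 months at r = 0.127.
N(8.1) = 51980.8·e^(0.127×1.1) = 51980.8·e^0.1397 = 59774.2.

59774 fish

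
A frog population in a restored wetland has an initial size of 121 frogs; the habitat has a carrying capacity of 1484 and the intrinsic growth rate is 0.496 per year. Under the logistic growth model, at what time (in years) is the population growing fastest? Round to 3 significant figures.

Logistic growth is fastest at N = K/2 = 742.
A = (K − N₀)/N₀ = 11.264. Set K/(1 + A·e^(−rt)) = K/2 → A·e^(−rt) = 1.
e^(−0.496t) = 1/11.264 = 0.0887748, so t = ln(11.264)/0.496 = 2.4217/0.496 = 4.8824.

4.88 years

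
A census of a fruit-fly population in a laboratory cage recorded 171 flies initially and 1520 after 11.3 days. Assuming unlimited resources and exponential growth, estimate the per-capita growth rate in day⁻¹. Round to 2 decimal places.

From N(t) = N₀·e^(rt): e^(r·11.3) = 1520/171 = 8.8889.
r·11.3 = ln(8.8889) = 2.1848, so r = 2.1848/11.3 = 0.19335.

0.19 per day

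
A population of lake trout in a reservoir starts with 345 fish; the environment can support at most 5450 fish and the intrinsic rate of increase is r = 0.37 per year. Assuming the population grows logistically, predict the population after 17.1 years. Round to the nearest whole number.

5310 fish

A = (K − N₀)/N₀ = (5450 − 345)/345 = 14.797.
N(t) = K/(1 + A·e^(−rt)) = 5450/(1 + 14.797×e^(−0.37×17.1)).
e^(−6.327) = 0.0017874; denominator = 1 + 14.797×0.0017874 = 1.0264.
N = 5450/1.0264 = 5309.57.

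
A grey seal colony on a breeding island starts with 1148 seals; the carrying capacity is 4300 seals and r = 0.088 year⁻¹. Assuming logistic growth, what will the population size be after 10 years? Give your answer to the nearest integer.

2010 seals

A = (K − N₀)/N₀ = (4300 − 1148)/1148 = 2.7456.
N(t) = K/(1 + A·e^(−rt)) = 4300/(1 + 2.7456×e^(−0.088×10)).
e^(−0.88) = 0.41478; denominator = 1 + 2.7456×0.41478 = 2.1388.
N = 4300/2.1388 = 2010.43.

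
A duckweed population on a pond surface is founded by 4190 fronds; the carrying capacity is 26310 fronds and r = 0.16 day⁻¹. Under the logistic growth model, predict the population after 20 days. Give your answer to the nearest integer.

21651 fronds

A = (K − N₀)/N₀ = (26310 − 4190)/4190 = 5.2792.
N(t) = K/(1 + A·e^(−rt)) = 26310/(1 + 5.2792×e^(−0.16×20)).
e^(−3.2) = 0.040762; denominator = 1 + 5.2792×0.040762 = 1.2152.
N = 26310/1.2152 = 21650.9.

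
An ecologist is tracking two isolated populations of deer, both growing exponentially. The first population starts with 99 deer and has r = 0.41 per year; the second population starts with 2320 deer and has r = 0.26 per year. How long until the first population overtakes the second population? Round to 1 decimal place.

Set 99·e^(0.41t) = 2320·e^(0.26t).
e^((0.41 − 0.26)t) = 2320/99 → e^(0.15·t) = 23.434.
0.15·t = ln(23.434) = 3.1542, so t = 3.1542/0.15 = 21.028.

21.0 years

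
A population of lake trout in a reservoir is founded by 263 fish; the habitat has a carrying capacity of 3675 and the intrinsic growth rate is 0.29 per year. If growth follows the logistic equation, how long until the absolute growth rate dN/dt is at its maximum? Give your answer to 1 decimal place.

Logistic growth is fastest at N = K/2 = 1837.5.
A = (K − N₀)/N₀ = 12.973. Set K/(1 + A·e^(−rt)) = K/2 → A·e^(−rt) = 1.
e^(−0.29t) = 1/12.973 = 0.0770809, so t = ln(12.973)/0.29 = 2.5629/0.29 = 8.8376.

8.8 years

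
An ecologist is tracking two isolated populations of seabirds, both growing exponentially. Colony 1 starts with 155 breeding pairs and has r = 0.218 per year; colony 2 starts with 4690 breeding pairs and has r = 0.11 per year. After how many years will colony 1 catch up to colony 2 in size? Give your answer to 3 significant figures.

31.6 years

Set 155·e^(0.218t) = 4690·e^(0.11t).
e^((0.218 − 0.11)t) = 4690/155 → e^(0.108·t) = 30.258.
0.108·t = ln(30.258) = 3.4098, so t = 3.4098/0.108 = 31.572.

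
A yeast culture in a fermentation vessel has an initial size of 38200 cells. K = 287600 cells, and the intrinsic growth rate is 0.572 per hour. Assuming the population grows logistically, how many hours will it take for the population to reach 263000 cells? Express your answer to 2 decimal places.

A = (K − N₀)/N₀ = (287600 − 38200)/38200 = 6.5288.
Solve 287600/(1 + 6.5288·e^(−0.572t)) = 263000: 1 + 6.5288·e^(−0.572t) = 1.0935, so e^(−0.572t) = 0.0143267.
−0.572·t = ln(0.0143267) = -4.2456, so t = 4.2456/0.572 = 7.4224.

7.42 hours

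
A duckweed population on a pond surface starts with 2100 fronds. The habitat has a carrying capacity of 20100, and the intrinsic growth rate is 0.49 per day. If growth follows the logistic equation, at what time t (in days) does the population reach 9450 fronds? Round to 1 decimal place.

A = (K − N₀)/N₀ = (20100 − 2100)/2100 = 8.5714.
Solve 20100/(1 + 8.5714·e^(−0.49t)) = 9450: 1 + 8.5714·e^(−0.49t) = 2.127, so e^(−0.49t) = 0.131481.
−0.49·t = ln(0.131481) = -2.0289, so t = 2.0289/0.49 = 4.1406.

4.1 days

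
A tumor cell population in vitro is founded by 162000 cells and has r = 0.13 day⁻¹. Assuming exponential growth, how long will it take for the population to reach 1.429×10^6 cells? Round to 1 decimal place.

16.7 days

Set N₀·e^(rt) = 1.429×10^6: e^(0.13·t) = 1.429×10^6/162000 = 8.821.
0.13·t = ln(8.821) = 2.1771, so t = 2.1771/0.13 = 16.747.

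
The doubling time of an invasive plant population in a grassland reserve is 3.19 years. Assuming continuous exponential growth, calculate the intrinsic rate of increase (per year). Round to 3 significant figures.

r = ln(2)/t_d = 0.6931/3.19 = 0.21729.

0.217 per year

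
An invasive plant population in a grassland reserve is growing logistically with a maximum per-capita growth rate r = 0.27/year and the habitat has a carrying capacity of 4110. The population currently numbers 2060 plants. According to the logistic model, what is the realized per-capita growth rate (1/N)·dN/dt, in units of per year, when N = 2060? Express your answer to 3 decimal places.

(1/N)·dN/dt = r(1 − N/K) = 0.27 × (1 − 2060/4110).
= 0.27 × 0.49878 = 0.13467.

0.135 per year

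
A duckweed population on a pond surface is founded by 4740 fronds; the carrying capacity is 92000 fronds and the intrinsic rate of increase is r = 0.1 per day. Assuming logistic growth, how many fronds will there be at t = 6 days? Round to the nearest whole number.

A = (K − N₀)/N₀ = (92000 − 4740)/4740 = 18.409.
N(t) = K/(1 + A·e^(−rt)) = 92000/(1 + 18.409×e^(−0.1×6)).
e^(−0.6) = 0.54881; denominator = 1 + 18.409×0.54881 = 11.103.
N = 92000/11.103 = 8285.88.

8286 fronds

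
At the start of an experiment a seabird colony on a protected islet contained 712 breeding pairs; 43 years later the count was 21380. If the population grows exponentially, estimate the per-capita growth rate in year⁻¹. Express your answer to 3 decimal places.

0.079 per year

From N(t) = N₀·e^(rt): e^(r·43) = 21380/712 = 30.028.
r·43 = ln(30.028) = 3.4021, so r = 3.4021/43 = 0.079119.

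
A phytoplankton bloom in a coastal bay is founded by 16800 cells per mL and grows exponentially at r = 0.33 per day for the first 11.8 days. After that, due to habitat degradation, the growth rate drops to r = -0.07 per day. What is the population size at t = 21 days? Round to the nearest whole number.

Phase 1: N(11.8) = 16800·e^(0.33×11.8) = 16800·e^3.894 = 824996.
Phase 2 runs for 21 − 11.8 = 9.2 days at r = -0.07.
N(21) = 824996·e^(-0.07×9.2) = 824996·e^-0.644 = 433278.

433278 cells per mL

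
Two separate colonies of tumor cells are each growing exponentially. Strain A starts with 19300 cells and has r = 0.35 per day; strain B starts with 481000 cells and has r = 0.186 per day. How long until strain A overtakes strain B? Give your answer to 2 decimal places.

Set 19300·e^(0.35t) = 481000·e^(0.186t).
e^((0.35 − 0.186)t) = 481000/19300 → e^(0.164·t) = 24.922.
0.164·t = ln(24.922) = 3.2158, so t = 3.2158/0.164 = 19.608.

19.61 days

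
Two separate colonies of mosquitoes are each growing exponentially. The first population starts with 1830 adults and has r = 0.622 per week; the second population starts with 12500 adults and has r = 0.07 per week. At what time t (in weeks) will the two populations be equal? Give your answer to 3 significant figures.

Set 1830·e^(0.622t) = 12500·e^(0.07t).
e^((0.622 − 0.07)t) = 12500/1830 → e^(0.552·t) = 6.8306.
0.552·t = ln(6.8306) = 1.9214, so t = 1.9214/0.552 = 3.4808.

3.48 weeks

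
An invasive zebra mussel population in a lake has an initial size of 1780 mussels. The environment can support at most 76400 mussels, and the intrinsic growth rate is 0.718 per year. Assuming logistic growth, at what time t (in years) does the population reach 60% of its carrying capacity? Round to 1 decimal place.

A = (K − N₀)/N₀ = (76400 − 1780)/1780 = 41.921.
Solve 76400/(1 + 41.921·e^(−0.718t)) = 45840: 1 + 41.921·e^(−0.718t) = 1.6667, so e^(−0.718t) = 0.0159028.
−0.718·t = ln(0.0159028) = -4.1413, so t = 4.1413/0.718 = 5.7678.

5.8 years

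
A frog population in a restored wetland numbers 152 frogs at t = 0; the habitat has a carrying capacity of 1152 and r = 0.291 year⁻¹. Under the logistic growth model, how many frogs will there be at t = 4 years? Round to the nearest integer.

A = (K − N₀)/N₀ = (1152 − 152)/152 = 6.5789.
N(t) = K/(1 + A·e^(−rt)) = 1152/(1 + 6.5789×e^(−0.291×4)).
e^(−1.164) = 0.31223; denominator = 1 + 6.5789×0.31223 = 3.0542.
N = 1152/3.0542 = 377.188.

377 frogs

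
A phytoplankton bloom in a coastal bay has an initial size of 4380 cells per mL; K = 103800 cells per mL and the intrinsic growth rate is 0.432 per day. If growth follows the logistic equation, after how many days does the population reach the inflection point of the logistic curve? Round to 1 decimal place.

Logistic growth is fastest at N = K/2 = 51900.
A = (K − N₀)/N₀ = 22.699. Set K/(1 + A·e^(−rt)) = K/2 → A·e^(−rt) = 1.
e^(−0.432t) = 1/22.699 = 0.0440555, so t = ln(22.699)/0.432 = 3.1223/0.432 = 7.2276.

7.2 days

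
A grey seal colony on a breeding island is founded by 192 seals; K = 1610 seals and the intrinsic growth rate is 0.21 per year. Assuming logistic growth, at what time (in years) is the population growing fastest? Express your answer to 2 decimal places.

Logistic growth is fastest at N = K/2 = 805.
A = (K − N₀)/N₀ = 7.3854. Set K/(1 + A·e^(−rt)) = K/2 → A·e^(−rt) = 1.
e^(−0.21t) = 1/7.3854 = 0.135402, so t = ln(7.3854)/0.21 = 1.9995/0.21 = 9.5215.

9.52 years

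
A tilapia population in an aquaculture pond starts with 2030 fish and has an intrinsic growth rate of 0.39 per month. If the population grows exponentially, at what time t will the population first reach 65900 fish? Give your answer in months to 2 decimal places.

Set N₀·e^(rt) = 65900: e^(0.39·t) = 65900/2030 = 32.463.
0.39·t = ln(32.463) = 3.4801, so t = 3.4801/0.39 = 8.9233.

8.92 months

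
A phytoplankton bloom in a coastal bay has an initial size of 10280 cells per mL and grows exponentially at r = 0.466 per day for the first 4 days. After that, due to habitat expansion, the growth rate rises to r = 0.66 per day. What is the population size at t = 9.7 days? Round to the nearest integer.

2853211 cells per mL

Phase 1: N(4) = 10280·e^(0.466×4) = 10280·e^1.864 = 66300.7.
Phase 2 runs for 9.7 − 4 = 5.7 days at r = 0.66.
N(9.7) = 66300.7·e^(0.66×5.7) = 66300.7·e^3.762 = 2.853211×10^6.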